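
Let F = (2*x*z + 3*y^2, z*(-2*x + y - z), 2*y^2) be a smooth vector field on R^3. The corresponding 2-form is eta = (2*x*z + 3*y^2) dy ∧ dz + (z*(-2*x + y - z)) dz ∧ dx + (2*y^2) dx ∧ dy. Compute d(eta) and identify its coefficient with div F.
d(eta) = (3*z) dx ∧ dy ∧ dz; div F = 3*z

For a 2-form in R^3 of the form above, applying d gives a 3-form with coefficient ∂P/∂x + ∂Q/∂y + ∂R/∂z:
  ∂P/∂x = 2*z
  ∂Q/∂y = z
  ∂R/∂z = 0
Sum = 3*z, which is exactly div F.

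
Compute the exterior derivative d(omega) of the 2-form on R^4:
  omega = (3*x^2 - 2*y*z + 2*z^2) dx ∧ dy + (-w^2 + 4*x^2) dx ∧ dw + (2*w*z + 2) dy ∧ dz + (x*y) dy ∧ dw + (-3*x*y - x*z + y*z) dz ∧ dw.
d(omega) = (-2*y + 4*z) dx ∧ dy ∧ dz + (-3*x + 3*z) dy ∧ dz ∧ dw + (y) dx ∧ dy ∧ dw + (-3*y - z) dx ∧ dz ∧ dw

For a 2-form omega = sum_{i<j} g_{ij} dx_i ∧ dx_j, the exterior derivative is
  d(omega) = sum_{i<j} d(g_{ij}) ∧ dx_i ∧ dx_j = sum_{i<j, k} (∂g_{ij}/∂x_k) dx_k ∧ dx_i ∧ dx_j.
Expand each term, using dx_k ∧ dx_i ∧ dx_j = sgn(permutation) dx_{(a)} ∧ dx_{(b)} ∧ dx_{(c)} with (a < b < c) sorted:
  d(3*x^2 - 2*y*z + 2*z^2) includes (∂/∂z)(3*x^2 - 2*y*z + 2*z^2) dz = (-2*y + 4*z) dz, which multiplied by dx ∧ dy gives (-2*y + 4*z) dx ∧ dy ∧ dz
  d(2*w*z + 2) includes (∂/∂w)(2*w*z + 2) dw = (2*z) dw, which multiplied by dy ∧ dz gives (2*z) dy ∧ dz ∧ dw
  d(x*y) includes (∂/∂x)(x*y) dx = (y) dx, which multiplied by dy ∧ dw gives (y) dx ∧ dy ∧ dw
  d(-3*x*y - x*z + y*z) includes (∂/∂x)(-3*x*y - x*z + y*z) dx = (-3*y - z) dx, which multiplied by dz ∧ dw gives (-3*y - z) dx ∧ dz ∧ dw
  d(-3*x*y - x*z + y*z) includes (∂/∂y)(-3*x*y - x*z + y*z) dy = (-3*x + z) dy, which multiplied by dz ∧ dw gives (-3*x + z) dy ∧ dz ∧ dw
Collecting like 3-forms: d(omega) = (-2*y + 4*z) dx ∧ dy ∧ dz + (-3*x + 3*z) dy ∧ dz ∧ dw + (y) dx ∧ dy ∧ dw + (-3*y - z) dx ∧ dz ∧ dw.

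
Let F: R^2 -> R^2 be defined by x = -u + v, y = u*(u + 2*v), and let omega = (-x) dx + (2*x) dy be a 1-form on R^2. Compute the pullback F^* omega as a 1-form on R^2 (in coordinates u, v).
F^* omega = (-4*u^2 - u + 4*v^2 + v) du + (-4*u^2 + 4*u*v + u - v) dv

Using F^*(f dg) = (f ∘ F) d(g ∘ F), substitute each coordinate x_i by F_i(u, v) in f_i, and replace dx_i by d F_i = (∂F_i/∂u) du + (∂F_i/∂v) dv.
  For the x component: f_1(F) = u - v; d F_1 = (-1) du + (1) dv
  For the y component: f_2(F) = -2*u + 2*v; d F_2 = (2*u + 2*v) du + (2*u) dv
Combining and collecting du, dv coefficients:
  coeff of du: -4*u^2 - u + 4*v^2 + v
  coeff of dv: -4*u^2 + 4*u*v + u - v
F^* omega = (-4*u^2 - u + 4*v^2 + v) du + (-4*u^2 + 4*u*v + u - v) dv.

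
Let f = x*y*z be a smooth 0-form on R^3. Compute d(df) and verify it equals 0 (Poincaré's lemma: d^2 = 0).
d(df) = 0

Step 1: df = sum_i (∂f/∂x_i) dx_i = (y*z) dx + (x*z) dy + (x*y) dz.
Step 2: Apply d again. Using the 1-form formula, the coefficient of dx ∧ dy in d(df) is ∂^2 f/∂x ∂y - ∂^2 f/∂y ∂x = (z) - (z) = 0 (equality of mixed partials for smooth f).
Similarly for dx ∧ dz and dy ∧ dz — all coefficients vanish. So d(df) = 0.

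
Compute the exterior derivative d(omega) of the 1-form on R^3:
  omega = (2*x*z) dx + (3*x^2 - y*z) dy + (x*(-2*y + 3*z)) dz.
d(omega) = (6*x) dx ∧ dy + (-2*x - 2*y + 3*z) dx ∧ dz + (-2*x + y) dy ∧ dz

For a 1-form omega = sum_i f_i dx_i, the exterior derivative is
  d(omega) = sum_{i < j} (∂f_j/∂x_i - ∂f_i/∂x_j) dx_i ∧ dx_j.
  coefficient of dx ∧ dy: ∂f_2/∂x - ∂f_1/∂y = ∂(3*x^2 - y*z)/∂x - ∂(2*x*z)/∂y = 6*x
  coefficient of dx ∧ dz: ∂f_3/∂x - ∂f_1/∂z = ∂(x*(-2*y + 3*z))/∂x - ∂(2*x*z)/∂z = -2*x - 2*y + 3*z
  coefficient of dy ∧ dz: ∂f_3/∂y - ∂f_2/∂z = ∂(x*(-2*y + 3*z))/∂y - ∂(3*x^2 - y*z)/∂z = -2*x + y
Assembling: d(omega) = (6*x) dx ∧ dy + (-2*x - 2*y + 3*z) dx ∧ dz + (-2*x + y) dy ∧ dz.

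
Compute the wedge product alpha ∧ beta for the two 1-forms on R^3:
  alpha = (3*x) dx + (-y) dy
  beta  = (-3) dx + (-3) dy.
alpha ∧ beta = (-9*x - 3*y) dx ∧ dy

Distribute the wedge, using dx_i ∧ dx_j = -dx_j ∧ dx_i and dx_i ∧ dx_i = 0. For each pair (i, j) with i < j, the coefficient of dx_i ∧ dx_j in alpha ∧ beta is (alpha_i * beta_j - alpha_j * beta_i). Collecting: alpha ∧ beta = (-9*x - 3*y) dx ∧ dy.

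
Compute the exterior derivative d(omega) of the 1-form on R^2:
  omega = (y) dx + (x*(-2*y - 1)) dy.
d(omega) = (-2*y - 2) dx ∧ dy

For a 1-form omega = sum_i f_i dx_i, the exterior derivative is
  d(omega) = sum_{i < j} (∂f_j/∂x_i - ∂f_i/∂x_j) dx_i ∧ dx_j.
  coefficient of dx ∧ dy: ∂f_2/∂x - ∂f_1/∂y = ∂(x*(-2*y - 1))/∂x - ∂(y)/∂y = -2*y - 2
Assembling: d(omega) = (-2*y - 2) dx ∧ dy.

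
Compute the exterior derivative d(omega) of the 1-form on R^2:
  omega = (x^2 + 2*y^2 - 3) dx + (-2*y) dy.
d(omega) = (-4*y) dx ∧ dy

For a 1-form omega = sum_i f_i dx_i, the exterior derivative is
  d(omega) = sum_{i < j} (∂f_j/∂x_i - ∂f_i/∂x_j) dx_i ∧ dx_j.
  coefficient of dx ∧ dy: ∂f_2/∂x - ∂f_1/∂y = ∂(-2*y)/∂x - ∂(x^2 + 2*y^2 - 3)/∂y = -4*y
Assembling: d(omega) = (-4*y) dx ∧ dy.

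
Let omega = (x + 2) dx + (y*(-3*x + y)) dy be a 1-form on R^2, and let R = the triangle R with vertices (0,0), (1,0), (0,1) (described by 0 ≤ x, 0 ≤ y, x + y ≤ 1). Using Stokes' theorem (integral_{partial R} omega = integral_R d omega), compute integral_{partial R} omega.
integral_(partial R) omega = -1/2

Stokes: integral_partial_R omega = integral_R d omega with d omega = (∂Q/∂x - ∂P/∂y) dx ∧ dy.
  ∂Q/∂x = -3*y
  ∂P/∂y = 0
  integrand = ∂Q/∂x - ∂P/∂y = -3*y.
Integrating over R: integral_0^1 integral_0^{1-x} (-3*y) dy dx = -1/2.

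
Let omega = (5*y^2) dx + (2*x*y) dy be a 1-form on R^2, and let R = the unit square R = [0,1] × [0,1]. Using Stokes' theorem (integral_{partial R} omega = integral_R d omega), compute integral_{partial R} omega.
integral_(partial R) omega = -4

Stokes: integral_partial_R omega = integral_R d omega with d omega = (∂Q/∂x - ∂P/∂y) dx ∧ dy.
  ∂Q/∂x = 2*y
  ∂P/∂y = 10*y
  integrand = ∂Q/∂x - ∂P/∂y = -8*y.
Integrating over R: integral_0^1 integral_0^1 (-8*y) dx dy = -4.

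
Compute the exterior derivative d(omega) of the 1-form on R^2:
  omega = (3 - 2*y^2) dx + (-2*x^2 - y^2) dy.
d(omega) = (-4*x + 4*y) dx ∧ dy

For a 1-form omega = sum_i f_i dx_i, the exterior derivative is
  d(omega) = sum_{i < j} (∂f_j/∂x_i - ∂f_i/∂x_j) dx_i ∧ dx_j.
  coefficient of dx ∧ dy: ∂f_2/∂x - ∂f_1/∂y = ∂(-2*x^2 - y^2)/∂x - ∂(3 - 2*y^2)/∂y = -4*x + 4*y
Assembling: d(omega) = (-4*x + 4*y) dx ∧ dy.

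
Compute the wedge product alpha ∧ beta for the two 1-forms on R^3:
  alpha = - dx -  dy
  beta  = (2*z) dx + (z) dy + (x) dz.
alpha ∧ beta = (z) dx ∧ dy + (-x) dx ∧ dz + (-x) dy ∧ dz

Distribute the wedge, using dx_i ∧ dx_j = -dx_j ∧ dx_i and dx_i ∧ dx_i = 0. For each pair (i, j) with i < j, the coefficient of dx_i ∧ dx_j in alpha ∧ beta is (alpha_i * beta_j - alpha_j * beta_i). Collecting: alpha ∧ beta = (z) dx ∧ dy + (-x) dx ∧ dz + (-x) dy ∧ dz.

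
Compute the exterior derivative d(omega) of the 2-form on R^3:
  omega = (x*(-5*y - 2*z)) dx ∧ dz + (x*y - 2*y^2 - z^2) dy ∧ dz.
d(omega) = (5*x + y) dx ∧ dy ∧ dz

For a 2-form omega = sum_{i<j} g_{ij} dx_i ∧ dx_j, the exterior derivative is
  d(omega) = sum_{i<j} d(g_{ij}) ∧ dx_i ∧ dx_j = sum_{i<j, k} (∂g_{ij}/∂x_k) dx_k ∧ dx_i ∧ dx_j.
Expand each term, using dx_k ∧ dx_i ∧ dx_j = sgn(permutation) dx_{(a)} ∧ dx_{(b)} ∧ dx_{(c)} with (a < b < c) sorted:
  d(x*(-5*y - 2*z)) includes (∂/∂y)(x*(-5*y - 2*z)) dy = (-5*x) dy, which multiplied by dx ∧ dz gives (5*x) dx ∧ dy ∧ dz
  d(x*y - 2*y^2 - z^2) includes (∂/∂x)(x*y - 2*y^2 - z^2) dx = (y) dx, which multiplied by dy ∧ dz gives (y) dx ∧ dy ∧ dz
Collecting like 3-forms: d(omega) = (5*x + y) dx ∧ dy ∧ dz.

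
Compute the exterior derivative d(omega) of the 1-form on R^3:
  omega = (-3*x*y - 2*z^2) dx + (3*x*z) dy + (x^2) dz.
d(omega) = (3*x + 3*z) dx ∧ dy + (2*x + 4*z) dx ∧ dz + (-3*x) dy ∧ dz

For a 1-form omega = sum_i f_i dx_i, the exterior derivative is
  d(omega) = sum_{i < j} (∂f_j/∂x_i - ∂f_i/∂x_j) dx_i ∧ dx_j.
  coefficient of dx ∧ dy: ∂f_2/∂x - ∂f_1/∂y = ∂(3*x*z)/∂x - ∂(-3*x*y - 2*z^2)/∂y = 3*x + 3*z
  coefficient of dx ∧ dz: ∂f_3/∂x - ∂f_1/∂z = ∂(x^2)/∂x - ∂(-3*x*y - 2*z^2)/∂z = 2*x + 4*z
  coefficient of dy ∧ dz: ∂f_3/∂y - ∂f_2/∂z = ∂(x^2)/∂y - ∂(3*x*z)/∂z = -3*x
Assembling: d(omega) = (3*x + 3*z) dx ∧ dy + (2*x + 4*z) dx ∧ dz + (-3*x) dy ∧ dz.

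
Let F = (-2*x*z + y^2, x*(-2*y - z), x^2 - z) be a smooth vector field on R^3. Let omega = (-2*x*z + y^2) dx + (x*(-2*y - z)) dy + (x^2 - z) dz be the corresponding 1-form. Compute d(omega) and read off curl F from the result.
d(omega) = (x) dy ∧ dz + (-4*x) dz ∧ dx + (-4*y - z) dx ∧ dy; curl F = (x, -4*x, -4*y - z)

d omega = sum_{i<j} (∂f_j/∂x_i - ∂f_i/∂x_j) dx_i ∧ dx_j. Under the identification (dy ∧ dz, dz ∧ dx, dx ∧ dy) ↔ (e_x, e_y, e_z), the coefficients are exactly the components of curl F. Compute:
  ∂R/∂y - ∂Q/∂z = (0) - (-x) = x
  ∂P/∂z - ∂R/∂x = (-2*x) - (2*x) = -4*x
  ∂Q/∂x - ∂P/∂y = (-2*y - z) - (2*y) = -4*y - z.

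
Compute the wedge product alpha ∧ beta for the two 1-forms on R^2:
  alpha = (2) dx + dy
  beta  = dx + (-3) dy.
alpha ∧ beta = (-7) dx ∧ dy

Distribute the wedge, using dx_i ∧ dx_j = -dx_j ∧ dx_i and dx_i ∧ dx_i = 0. For each pair (i, j) with i < j, the coefficient of dx_i ∧ dx_j in alpha ∧ beta is (alpha_i * beta_j - alpha_j * beta_i). Collecting: alpha ∧ beta = (-7) dx ∧ dy.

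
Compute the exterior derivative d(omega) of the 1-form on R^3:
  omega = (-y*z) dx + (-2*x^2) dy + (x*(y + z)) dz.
d(omega) = (-4*x + z) dx ∧ dy + (2*y + z) dx ∧ dz + (x) dy ∧ dz

For a 1-form omega = sum_i f_i dx_i, the exterior derivative is
  d(omega) = sum_{i < j} (∂f_j/∂x_i - ∂f_i/∂x_j) dx_i ∧ dx_j.
  coefficient of dx ∧ dy: ∂f_2/∂x - ∂f_1/∂y = ∂(-2*x^2)/∂x - ∂(-y*z)/∂y = -4*x + z
  coefficient of dx ∧ dz: ∂f_3/∂x - ∂f_1/∂z = ∂(x*(y + z))/∂x - ∂(-y*z)/∂z = 2*y + z
  coefficient of dy ∧ dz: ∂f_3/∂y - ∂f_2/∂z = ∂(x*(y + z))/∂y - ∂(-2*x^2)/∂z = x
Assembling: d(omega) = (-4*x + z) dx ∧ dy + (2*y + z) dx ∧ dz + (x) dy ∧ dz.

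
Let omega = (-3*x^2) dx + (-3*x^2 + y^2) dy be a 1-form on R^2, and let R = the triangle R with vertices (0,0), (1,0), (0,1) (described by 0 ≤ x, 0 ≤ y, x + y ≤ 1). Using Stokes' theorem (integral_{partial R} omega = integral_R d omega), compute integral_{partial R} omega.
integral_(partial R) omega = -1

Stokes: integral_partial_R omega = integral_R d omega with d omega = (∂Q/∂x - ∂P/∂y) dx ∧ dy.
  ∂Q/∂x = -6*x
  ∂P/∂y = 0
  integrand = ∂Q/∂x - ∂P/∂y = -6*x.
Integrating over R: integral_0^1 integral_0^{1-x} (-6*x) dy dx = -1.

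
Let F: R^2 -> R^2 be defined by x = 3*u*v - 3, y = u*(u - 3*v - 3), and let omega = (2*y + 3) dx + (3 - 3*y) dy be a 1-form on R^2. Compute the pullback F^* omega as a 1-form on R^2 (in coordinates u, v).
F^* omega = (-6*u^3 + 33*u^2*v + 27*u^2 - 45*u*v^2 - 72*u*v - 21*u - 9) du + (15*u^2*(u - 3*v - 3)) dv

Using F^*(f dg) = (f ∘ F) d(g ∘ F), substitute each coordinate x_i by F_i(u, v) in f_i, and replace dx_i by d F_i = (∂F_i/∂u) du + (∂F_i/∂v) dv.
  For the x component: f_1(F) = 2*u^2 - 6*u*v - 6*u + 3; d F_1 = (3*v) du + (3*u) dv
  For the y component: f_2(F) = -3*u^2 + 9*u*v + 9*u + 3; d F_2 = (2*u - 3*v - 3) du + (-3*u) dv
Combining and collecting du, dv coefficients:
  coeff of du: -6*u^3 + 33*u^2*v + 27*u^2 - 45*u*v^2 - 72*u*v - 21*u - 9
  coeff of dv: 15*u^2*(u - 3*v - 3)
F^* omega = (-6*u^3 + 33*u^2*v + 27*u^2 - 45*u*v^2 - 72*u*v - 21*u - 9) du + (15*u^2*(u - 3*v - 3)) dv.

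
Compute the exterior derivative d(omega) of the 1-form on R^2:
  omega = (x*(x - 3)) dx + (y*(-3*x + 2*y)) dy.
d(omega) = (-3*y) dx ∧ dy

For a 1-form omega = sum_i f_i dx_i, the exterior derivative is
  d(omega) = sum_{i < j} (∂f_j/∂x_i - ∂f_i/∂x_j) dx_i ∧ dx_j.
  coefficient of dx ∧ dy: ∂f_2/∂x - ∂f_1/∂y = ∂(y*(-3*x + 2*y))/∂x - ∂(x*(x - 3))/∂y = -3*y
Assembling: d(omega) = (-3*y) dx ∧ dy.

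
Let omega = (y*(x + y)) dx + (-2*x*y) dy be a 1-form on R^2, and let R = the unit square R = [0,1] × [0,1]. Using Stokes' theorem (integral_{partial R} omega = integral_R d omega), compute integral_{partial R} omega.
integral_(partial R) omega = -5/2

Stokes: integral_partial_R omega = integral_R d omega with d omega = (∂Q/∂x - ∂P/∂y) dx ∧ dy.
  ∂Q/∂x = -2*y
  ∂P/∂y = x + 2*y
  integrand = ∂Q/∂x - ∂P/∂y = -x - 4*y.
Integrating over R: integral_0^1 integral_0^1 (-x - 4*y) dx dy = -5/2.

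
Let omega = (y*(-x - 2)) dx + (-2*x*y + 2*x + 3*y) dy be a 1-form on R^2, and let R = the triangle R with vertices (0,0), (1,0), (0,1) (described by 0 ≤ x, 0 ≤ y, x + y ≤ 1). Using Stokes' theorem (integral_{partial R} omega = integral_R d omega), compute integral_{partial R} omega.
integral_(partial R) omega = 11/6

Stokes: integral_partial_R omega = integral_R d omega with d omega = (∂Q/∂x - ∂P/∂y) dx ∧ dy.
  ∂Q/∂x = 2 - 2*y
  ∂P/∂y = -x - 2
  integrand = ∂Q/∂x - ∂P/∂y = x - 2*y + 4.
Integrating over R: integral_0^1 integral_0^{1-x} (x - 2*y + 4) dy dx = 11/6.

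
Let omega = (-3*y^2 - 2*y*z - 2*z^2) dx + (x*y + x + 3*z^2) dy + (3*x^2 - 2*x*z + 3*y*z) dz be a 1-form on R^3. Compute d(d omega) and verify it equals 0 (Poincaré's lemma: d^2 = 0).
d(d omega) = 0

Step 1: d omega = sum_{i<j} (∂f_j/∂x_i - ∂f_i/∂x_j) dx_i ∧ dx_j:
  coeff of dx ∧ dy: 7*y + 2*z + 1
  coeff of dx ∧ dz: 6*x + 2*y + 2*z
  coeff of dy ∧ dz: -3*z
Step 2: Apply d again to each 2-form coefficient. The only possible 3-form in R^3 is dx ∧ dy ∧ dz, with coefficient
  ∂(coeff of dy∧dz)/∂x - ∂(coeff of dx∧dz)/∂y + ∂(coeff of dx∧dy)/∂z
  = ∂/∂x (-3*z) - ∂/∂y (6*x + 2*y + 2*z) + ∂/∂z (7*y + 2*z + 1).
Each of these terms simplifies to sums of mixed partials that cancel in pairs. The result is 0 (by equality of mixed partials for smooth functions — Schwarz / Clairaut).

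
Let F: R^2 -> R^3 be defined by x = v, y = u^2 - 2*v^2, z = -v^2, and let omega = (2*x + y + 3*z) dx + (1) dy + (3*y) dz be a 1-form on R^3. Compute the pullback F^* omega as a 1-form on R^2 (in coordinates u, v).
F^* omega = (2*u) du + (-6*u^2*v + u^2 + 12*v^3 - 5*v^2 - 2*v) dv

Using F^*(f dg) = (f ∘ F) d(g ∘ F), substitute each coordinate x_i by F_i(u, v) in f_i, and replace dx_i by d F_i = (∂F_i/∂u) du + (∂F_i/∂v) dv.
  For the x component: f_1(F) = u^2 - 5*v^2 + 2*v; d F_1 = (0) du + (1) dv
  For the y component: f_2(F) = 1; d F_2 = (2*u) du + (-4*v) dv
  For the z component: f_3(F) = 3*u^2 - 6*v^2; d F_3 = (0) du + (-2*v) dv
Combining and collecting du, dv coefficients:
  coeff of du: 2*u
  coeff of dv: -6*u^2*v + u^2 + 12*v^3 - 5*v^2 - 2*v
F^* omega = (2*u) du + (-6*u^2*v + u^2 + 12*v^3 - 5*v^2 - 2*v) dv.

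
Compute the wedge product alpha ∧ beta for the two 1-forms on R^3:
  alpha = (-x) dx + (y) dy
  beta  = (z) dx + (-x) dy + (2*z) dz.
alpha ∧ beta = (x^2 - y*z) dx ∧ dy + (-2*x*z) dx ∧ dz + (2*y*z) dy ∧ dz

Distribute the wedge, using dx_i ∧ dx_j = -dx_j ∧ dx_i and dx_i ∧ dx_i = 0. For each pair (i, j) with i < j, the coefficient of dx_i ∧ dx_j in alpha ∧ beta is (alpha_i * beta_j - alpha_j * beta_i). Collecting: alpha ∧ beta = (x^2 - y*z) dx ∧ dy + (-2*x*z) dx ∧ dz + (2*y*z) dy ∧ dz.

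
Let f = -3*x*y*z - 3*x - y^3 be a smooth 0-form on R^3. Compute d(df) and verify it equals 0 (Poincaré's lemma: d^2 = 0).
d(df) = 0

Step 1: df = sum_i (∂f/∂x_i) dx_i = (-3*y*z - 3) dx + (-3*x*z - 3*y^2) dy + (-3*x*y) dz.
Step 2: Apply d again. Using the 1-form formula, the coefficient of dx ∧ dy in d(df) is ∂^2 f/∂x ∂y - ∂^2 f/∂y ∂x = (-3*z) - (-3*z) = 0 (equality of mixed partials for smooth f).
Similarly for dx ∧ dz and dy ∧ dz — all coefficients vanish. So d(df) = 0.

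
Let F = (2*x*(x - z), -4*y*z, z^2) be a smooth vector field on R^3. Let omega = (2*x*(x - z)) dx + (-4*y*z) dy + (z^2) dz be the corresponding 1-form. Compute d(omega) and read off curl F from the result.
d(omega) = (4*y) dy ∧ dz + (-2*x) dz ∧ dx + (0) dx ∧ dy; curl F = (4*y, -2*x, 0)

d omega = sum_{i<j} (∂f_j/∂x_i - ∂f_i/∂x_j) dx_i ∧ dx_j. Under the identification (dy ∧ dz, dz ∧ dx, dx ∧ dy) ↔ (e_x, e_y, e_z), the coefficients are exactly the components of curl F. Compute:
  ∂R/∂y - ∂Q/∂z = (0) - (-4*y) = 4*y
  ∂P/∂z - ∂R/∂x = (-2*x) - (0) = -2*x
  ∂Q/∂x - ∂P/∂y = (0) - (0) = 0.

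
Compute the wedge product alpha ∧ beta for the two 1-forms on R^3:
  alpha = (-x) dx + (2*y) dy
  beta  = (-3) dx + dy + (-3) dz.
alpha ∧ beta = (-x + 6*y) dx ∧ dy + (3*x) dx ∧ dz + (-6*y) dy ∧ dz

Distribute the wedge, using dx_i ∧ dx_j = -dx_j ∧ dx_i and dx_i ∧ dx_i = 0. For each pair (i, j) with i < j, the coefficient of dx_i ∧ dx_j in alpha ∧ beta is (alpha_i * beta_j - alpha_j * beta_i). Collecting: alpha ∧ beta = (-x + 6*y) dx ∧ dy + (3*x) dx ∧ dz + (-6*y) dy ∧ dz.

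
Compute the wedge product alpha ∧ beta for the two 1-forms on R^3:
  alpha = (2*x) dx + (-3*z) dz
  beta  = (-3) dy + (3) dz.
alpha ∧ beta = (-6*x) dx ∧ dy + (6*x) dx ∧ dz + (-9*z) dy ∧ dz

Distribute the wedge, using dx_i ∧ dx_j = -dx_j ∧ dx_i and dx_i ∧ dx_i = 0. For each pair (i, j) with i < j, the coefficient of dx_i ∧ dx_j in alpha ∧ beta is (alpha_i * beta_j - alpha_j * beta_i). Collecting: alpha ∧ beta = (-6*x) dx ∧ dy + (6*x) dx ∧ dz + (-9*z) dy ∧ dz.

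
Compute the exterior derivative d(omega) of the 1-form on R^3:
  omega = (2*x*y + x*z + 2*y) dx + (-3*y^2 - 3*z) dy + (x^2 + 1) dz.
d(omega) = (-2*x - 2) dx ∧ dy + (x) dx ∧ dz + (3) dy ∧ dz

For a 1-form omega = sum_i f_i dx_i, the exterior derivative is
  d(omega) = sum_{i < j} (∂f_j/∂x_i - ∂f_i/∂x_j) dx_i ∧ dx_j.
  coefficient of dx ∧ dy: ∂f_2/∂x - ∂f_1/∂y = ∂(-3*y^2 - 3*z)/∂x - ∂(2*x*y + x*z + 2*y)/∂y = -2*x - 2
  coefficient of dx ∧ dz: ∂f_3/∂x - ∂f_1/∂z = ∂(x^2 + 1)/∂x - ∂(2*x*y + x*z + 2*y)/∂z = x
  coefficient of dy ∧ dz: ∂f_3/∂y - ∂f_2/∂z = ∂(x^2 + 1)/∂y - ∂(-3*y^2 - 3*z)/∂z = 3
Assembling: d(omega) = (-2*x - 2) dx ∧ dy + (x) dx ∧ dz + (3) dy ∧ dz.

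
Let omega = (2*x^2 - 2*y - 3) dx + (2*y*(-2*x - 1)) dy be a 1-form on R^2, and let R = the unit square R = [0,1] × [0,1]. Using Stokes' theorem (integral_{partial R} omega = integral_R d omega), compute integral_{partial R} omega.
integral_(partial R) omega = 0

Stokes: integral_partial_R omega = integral_R d omega with d omega = (∂Q/∂x - ∂P/∂y) dx ∧ dy.
  ∂Q/∂x = -4*y
  ∂P/∂y = -2
  integrand = ∂Q/∂x - ∂P/∂y = 2 - 4*y.
Integrating over R: integral_0^1 integral_0^1 (2 - 4*y) dx dy = 0.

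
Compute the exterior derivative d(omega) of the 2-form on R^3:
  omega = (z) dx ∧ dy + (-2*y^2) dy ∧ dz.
d(omega) = (1) dx ∧ dy ∧ dz

For a 2-form omega = sum_{i<j} g_{ij} dx_i ∧ dx_j, the exterior derivative is
  d(omega) = sum_{i<j} d(g_{ij}) ∧ dx_i ∧ dx_j = sum_{i<j, k} (∂g_{ij}/∂x_k) dx_k ∧ dx_i ∧ dx_j.
Expand each term, using dx_k ∧ dx_i ∧ dx_j = sgn(permutation) dx_{(a)} ∧ dx_{(b)} ∧ dx_{(c)} with (a < b < c) sorted:
  d(z) includes (∂/∂z)(z) dz = (1) dz, which multiplied by dx ∧ dy gives (1) dx ∧ dy ∧ dz
Collecting like 3-forms: d(omega) = (1) dx ∧ dy ∧ dz.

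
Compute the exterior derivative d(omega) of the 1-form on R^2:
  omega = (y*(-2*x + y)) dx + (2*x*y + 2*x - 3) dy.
d(omega) = (2*x + 2) dx ∧ dy

For a 1-form omega = sum_i f_i dx_i, the exterior derivative is
  d(omega) = sum_{i < j} (∂f_j/∂x_i - ∂f_i/∂x_j) dx_i ∧ dx_j.
  coefficient of dx ∧ dy: ∂f_2/∂x - ∂f_1/∂y = ∂(2*x*y + 2*x - 3)/∂x - ∂(y*(-2*x + y))/∂y = 2*x + 2
Assembling: d(omega) = (2*x + 2) dx ∧ dy.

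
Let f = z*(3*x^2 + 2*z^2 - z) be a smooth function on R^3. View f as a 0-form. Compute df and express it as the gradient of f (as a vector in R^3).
df = (6*x*z) dx + (0) dy + (3*x^2 + 6*z^2 - 2*z) dz; grad f = (6*x*z, 0, 3*x^2 + 6*z^2 - 2*z)

For a 0-form f, d f = (∂f/∂x) dx + (∂f/∂y) dy + (∂f/∂z) dz. The components of the vector representation are exactly the entries of grad f in Cartesian coordinates:
  ∂f/∂x = 6*x*z
  ∂f/∂y = 0
  ∂f/∂z = 3*x^2 + 6*z^2 - 2*z.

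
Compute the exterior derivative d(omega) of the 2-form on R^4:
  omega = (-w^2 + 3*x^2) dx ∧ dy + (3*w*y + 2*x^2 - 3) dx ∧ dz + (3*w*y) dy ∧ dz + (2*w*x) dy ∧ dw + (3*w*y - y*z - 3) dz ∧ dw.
d(omega) = (-3*w) dx ∧ dy ∧ dz + (3*y) dx ∧ dz ∧ dw + (3*w + 3*y - z) dy ∧ dz ∧ dw

For a 2-form omega = sum_{i<j} g_{ij} dx_i ∧ dx_j, the exterior derivative is
  d(omega) = sum_{i<j} d(g_{ij}) ∧ dx_i ∧ dx_j = sum_{i<j, k} (∂g_{ij}/∂x_k) dx_k ∧ dx_i ∧ dx_j.
Expand each term, using dx_k ∧ dx_i ∧ dx_j = sgn(permutation) dx_{(a)} ∧ dx_{(b)} ∧ dx_{(c)} with (a < b < c) sorted:
  d(-w^2 + 3*x^2) includes (∂/∂w)(-w^2 + 3*x^2) dw = (-2*w) dw, which multiplied by dx ∧ dy gives (-2*w) dx ∧ dy ∧ dw
  d(3*w*y + 2*x^2 - 3) includes (∂/∂y)(3*w*y + 2*x^2 - 3) dy = (3*w) dy, which multiplied by dx ∧ dz gives (-3*w) dx ∧ dy ∧ dz
  d(3*w*y + 2*x^2 - 3) includes (∂/∂w)(3*w*y + 2*x^2 - 3) dw = (3*y) dw, which multiplied by dx ∧ dz gives (3*y) dx ∧ dz ∧ dw
  d(3*w*y) includes (∂/∂w)(3*w*y) dw = (3*y) dw, which multiplied by dy ∧ dz gives (3*y) dy ∧ dz ∧ dw
  d(2*w*x) includes (∂/∂x)(2*w*x) dx = (2*w) dx, which multiplied by dy ∧ dw gives (2*w) dx ∧ dy ∧ dw
  d(3*w*y - y*z - 3) includes (∂/∂y)(3*w*y - y*z - 3) dy = (3*w - z) dy, which multiplied by dz ∧ dw gives (3*w - z) dy ∧ dz ∧ dw
Collecting like 3-forms: d(omega) = (-3*w) dx ∧ dy ∧ dz + (3*y) dx ∧ dz ∧ dw + (3*w + 3*y - z) dy ∧ dz ∧ dw.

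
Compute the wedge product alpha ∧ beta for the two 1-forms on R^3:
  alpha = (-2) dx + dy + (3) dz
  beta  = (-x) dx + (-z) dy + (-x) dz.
alpha ∧ beta = (x + 2*z) dx ∧ dy + (5*x) dx ∧ dz + (-x + 3*z) dy ∧ dz

Distribute the wedge, using dx_i ∧ dx_j = -dx_j ∧ dx_i and dx_i ∧ dx_i = 0. For each pair (i, j) with i < j, the coefficient of dx_i ∧ dx_j in alpha ∧ beta is (alpha_i * beta_j - alpha_j * beta_i). Collecting: alpha ∧ beta = (x + 2*z) dx ∧ dy + (5*x) dx ∧ dz + (-x + 3*z) dy ∧ dz.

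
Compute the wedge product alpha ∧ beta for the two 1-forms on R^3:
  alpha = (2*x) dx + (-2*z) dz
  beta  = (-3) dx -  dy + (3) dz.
alpha ∧ beta = (-2*x) dx ∧ dy + (6*x - 6*z) dx ∧ dz + (-2*z) dy ∧ dz

Distribute the wedge, using dx_i ∧ dx_j = -dx_j ∧ dx_i and dx_i ∧ dx_i = 0. For each pair (i, j) with i < j, the coefficient of dx_i ∧ dx_j in alpha ∧ beta is (alpha_i * beta_j - alpha_j * beta_i). Collecting: alpha ∧ beta = (-2*x) dx ∧ dy + (6*x - 6*z) dx ∧ dz + (-2*z) dy ∧ dz.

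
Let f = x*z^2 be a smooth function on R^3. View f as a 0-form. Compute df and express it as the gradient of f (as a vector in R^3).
df = (z^2) dx + (0) dy + (2*x*z) dz; grad f = (z^2, 0, 2*x*z)

For a 0-form f, d f = (∂f/∂x) dx + (∂f/∂y) dy + (∂f/∂z) dz. The components of the vector representation are exactly the entries of grad f in Cartesian coordinates:
  ∂f/∂x = z^2
  ∂f/∂y = 0
  ∂f/∂z = 2*x*z.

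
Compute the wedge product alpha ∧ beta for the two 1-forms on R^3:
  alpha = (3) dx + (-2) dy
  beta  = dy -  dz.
alpha ∧ beta = (3) dx ∧ dy + (-3) dx ∧ dz + (2) dy ∧ dz

Distribute the wedge, using dx_i ∧ dx_j = -dx_j ∧ dx_i and dx_i ∧ dx_i = 0. For each pair (i, j) with i < j, the coefficient of dx_i ∧ dx_j in alpha ∧ beta is (alpha_i * beta_j - alpha_j * beta_i). Collecting: alpha ∧ beta = (3) dx ∧ dy + (-3) dx ∧ dz + (2) dy ∧ dz.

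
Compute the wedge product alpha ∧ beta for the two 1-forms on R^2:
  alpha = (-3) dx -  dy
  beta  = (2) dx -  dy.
alpha ∧ beta = (5) dx ∧ dy

Distribute the wedge, using dx_i ∧ dx_j = -dx_j ∧ dx_i and dx_i ∧ dx_i = 0. For each pair (i, j) with i < j, the coefficient of dx_i ∧ dx_j in alpha ∧ beta is (alpha_i * beta_j - alpha_j * beta_i). Collecting: alpha ∧ beta = (5) dx ∧ dy.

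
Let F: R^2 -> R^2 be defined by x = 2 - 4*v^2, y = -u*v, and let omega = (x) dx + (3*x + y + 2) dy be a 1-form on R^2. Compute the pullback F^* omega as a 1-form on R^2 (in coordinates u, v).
F^* omega = (v*(u*v + 12*v^2 - 8)) du + (u^2*v + 12*u*v^2 - 8*u + 32*v^3 - 16*v) dv

Using F^*(f dg) = (f ∘ F) d(g ∘ F), substitute each coordinate x_i by F_i(u, v) in f_i, and replace dx_i by d F_i = (∂F_i/∂u) du + (∂F_i/∂v) dv.
  For the x component: f_1(F) = 2 - 4*v^2; d F_1 = (0) du + (-8*v) dv
  For the y component: f_2(F) = -u*v - 12*v^2 + 8; d F_2 = (-v) du + (-u) dv
Combining and collecting du, dv coefficients:
  coeff of du: v*(u*v + 12*v^2 - 8)
  coeff of dv: u^2*v + 12*u*v^2 - 8*u + 32*v^3 - 16*v
F^* omega = (v*(u*v + 12*v^2 - 8)) du + (u^2*v + 12*u*v^2 - 8*u + 32*v^3 - 16*v) dv.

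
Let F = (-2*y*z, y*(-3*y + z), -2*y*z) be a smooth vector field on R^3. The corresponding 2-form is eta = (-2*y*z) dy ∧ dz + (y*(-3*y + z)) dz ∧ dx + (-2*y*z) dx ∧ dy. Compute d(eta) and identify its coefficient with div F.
d(eta) = (-8*y + z) dx ∧ dy ∧ dz; div F = -8*y + z

For a 2-form in R^3 of the form above, applying d gives a 3-form with coefficient ∂P/∂x + ∂Q/∂y + ∂R/∂z:
  ∂P/∂x = 0
  ∂Q/∂y = -6*y + z
  ∂R/∂z = -2*y
Sum = -8*y + z, which is exactly div F.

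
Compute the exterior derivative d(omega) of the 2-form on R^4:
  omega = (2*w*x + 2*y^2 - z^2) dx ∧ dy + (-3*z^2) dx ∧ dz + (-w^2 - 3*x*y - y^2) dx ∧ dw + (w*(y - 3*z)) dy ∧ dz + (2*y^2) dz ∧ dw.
d(omega) = (-2*z) dx ∧ dy ∧ dz + (5*x + 2*y) dx ∧ dy ∧ dw + (5*y - 3*z) dy ∧ dz ∧ dw

For a 2-form omega = sum_{i<j} g_{ij} dx_i ∧ dx_j, the exterior derivative is
  d(omega) = sum_{i<j} d(g_{ij}) ∧ dx_i ∧ dx_j = sum_{i<j, k} (∂g_{ij}/∂x_k) dx_k ∧ dx_i ∧ dx_j.
Expand each term, using dx_k ∧ dx_i ∧ dx_j = sgn(permutation) dx_{(a)} ∧ dx_{(b)} ∧ dx_{(c)} with (a < b < c) sorted:
  d(2*w*x + 2*y^2 - z^2) includes (∂/∂z)(2*w*x + 2*y^2 - z^2) dz = (-2*z) dz, which multiplied by dx ∧ dy gives (-2*z) dx ∧ dy ∧ dz
  d(2*w*x + 2*y^2 - z^2) includes (∂/∂w)(2*w*x + 2*y^2 - z^2) dw = (2*x) dw, which multiplied by dx ∧ dy gives (2*x) dx ∧ dy ∧ dw
  d(-w^2 - 3*x*y - y^2) includes (∂/∂y)(-w^2 - 3*x*y - y^2) dy = (-3*x - 2*y) dy, which multiplied by dx ∧ dw gives (3*x + 2*y) dx ∧ dy ∧ dw
  d(w*(y - 3*z)) includes (∂/∂w)(w*(y - 3*z)) dw = (y - 3*z) dw, which multiplied by dy ∧ dz gives (y - 3*z) dy ∧ dz ∧ dw
  d(2*y^2) includes (∂/∂y)(2*y^2) dy = (4*y) dy, which multiplied by dz ∧ dw gives (4*y) dy ∧ dz ∧ dw
Collecting like 3-forms: d(omega) = (-2*z) dx ∧ dy ∧ dz + (5*x + 2*y) dx ∧ dy ∧ dw + (5*y - 3*z) dy ∧ dz ∧ dw.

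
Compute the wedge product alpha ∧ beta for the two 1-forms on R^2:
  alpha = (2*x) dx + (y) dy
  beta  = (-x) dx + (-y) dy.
alpha ∧ beta = (-x*y) dx ∧ dy

Distribute the wedge, using dx_i ∧ dx_j = -dx_j ∧ dx_i and dx_i ∧ dx_i = 0. For each pair (i, j) with i < j, the coefficient of dx_i ∧ dx_j in alpha ∧ beta is (alpha_i * beta_j - alpha_j * beta_i). Collecting: alpha ∧ beta = (-x*y) dx ∧ dy.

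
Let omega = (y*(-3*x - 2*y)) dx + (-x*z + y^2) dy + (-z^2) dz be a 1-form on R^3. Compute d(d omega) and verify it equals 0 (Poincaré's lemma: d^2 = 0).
d(d omega) = 0

Step 1: d omega = sum_{i<j} (∂f_j/∂x_i - ∂f_i/∂x_j) dx_i ∧ dx_j:
  coeff of dx ∧ dy: 3*x + 4*y - z
  coeff of dx ∧ dz: 0
  coeff of dy ∧ dz: x
Step 2: Apply d again to each 2-form coefficient. The only possible 3-form in R^3 is dx ∧ dy ∧ dz, with coefficient
  ∂(coeff of dy∧dz)/∂x - ∂(coeff of dx∧dz)/∂y + ∂(coeff of dx∧dy)/∂z
  = ∂/∂x (x) - ∂/∂y (0) + ∂/∂z (3*x + 4*y - z).
Each of these terms simplifies to sums of mixed partials that cancel in pairs. The result is 0 (by equality of mixed partials for smooth functions — Schwarz / Clairaut).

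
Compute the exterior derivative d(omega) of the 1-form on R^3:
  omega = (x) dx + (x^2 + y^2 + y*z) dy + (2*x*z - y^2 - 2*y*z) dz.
d(omega) = (2*x) dx ∧ dy + (2*z) dx ∧ dz + (-3*y - 2*z) dy ∧ dz

For a 1-form omega = sum_i f_i dx_i, the exterior derivative is
  d(omega) = sum_{i < j} (∂f_j/∂x_i - ∂f_i/∂x_j) dx_i ∧ dx_j.
  coefficient of dx ∧ dy: ∂f_2/∂x - ∂f_1/∂y = ∂(x^2 + y^2 + y*z)/∂x - ∂(x)/∂y = 2*x
  coefficient of dx ∧ dz: ∂f_3/∂x - ∂f_1/∂z = ∂(2*x*z - y^2 - 2*y*z)/∂x - ∂(x)/∂z = 2*z
  coefficient of dy ∧ dz: ∂f_3/∂y - ∂f_2/∂z = ∂(2*x*z - y^2 - 2*y*z)/∂y - ∂(x^2 + y^2 + y*z)/∂z = -3*y - 2*z
Assembling: d(omega) = (2*x) dx ∧ dy + (2*z) dx ∧ dz + (-3*y - 2*z) dy ∧ dz.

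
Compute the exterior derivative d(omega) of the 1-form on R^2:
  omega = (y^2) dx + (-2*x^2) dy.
d(omega) = (-4*x - 2*y) dx ∧ dy

For a 1-form omega = sum_i f_i dx_i, the exterior derivative is
  d(omega) = sum_{i < j} (∂f_j/∂x_i - ∂f_i/∂x_j) dx_i ∧ dx_j.
  coefficient of dx ∧ dy: ∂f_2/∂x - ∂f_1/∂y = ∂(-2*x^2)/∂x - ∂(y^2)/∂y = -4*x - 2*y
Assembling: d(omega) = (-4*x - 2*y) dx ∧ dy.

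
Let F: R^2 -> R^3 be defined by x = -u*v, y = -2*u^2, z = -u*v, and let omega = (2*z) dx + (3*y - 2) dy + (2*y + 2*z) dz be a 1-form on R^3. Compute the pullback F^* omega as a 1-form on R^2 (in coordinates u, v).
F^* omega = (4*u*(6*u^2 + u*v + v^2 + 2)) du + (4*u^2*(u + v)) dv

Using F^*(f dg) = (f ∘ F) d(g ∘ F), substitute each coordinate x_i by F_i(u, v) in f_i, and replace dx_i by d F_i = (∂F_i/∂u) du + (∂F_i/∂v) dv.
  For the x component: f_1(F) = -2*u*v; d F_1 = (-v) du + (-u) dv
  For the y component: f_2(F) = -6*u^2 - 2; d F_2 = (-4*u) du + (0) dv
  For the z component: f_3(F) = 2*u*(-2*u - v); d F_3 = (-v) du + (-u) dv
Combining and collecting du, dv coefficients:
  coeff of du: 4*u*(6*u^2 + u*v + v^2 + 2)
  coeff of dv: 4*u^2*(u + v)
F^* omega = (4*u*(6*u^2 + u*v + v^2 + 2)) du + (4*u^2*(u + v)) dv.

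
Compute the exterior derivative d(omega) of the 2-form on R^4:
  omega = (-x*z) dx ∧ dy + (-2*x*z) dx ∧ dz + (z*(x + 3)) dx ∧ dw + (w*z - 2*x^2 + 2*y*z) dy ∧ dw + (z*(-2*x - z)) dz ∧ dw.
d(omega) = (-x) dx ∧ dy ∧ dz + (-x - 2*z - 3) dx ∧ dz ∧ dw + (-4*x) dx ∧ dy ∧ dw + (-w - 2*y) dy ∧ dz ∧ dw

For a 2-form omega = sum_{i<j} g_{ij} dx_i ∧ dx_j, the exterior derivative is
  d(omega) = sum_{i<j} d(g_{ij}) ∧ dx_i ∧ dx_j = sum_{i<j, k} (∂g_{ij}/∂x_k) dx_k ∧ dx_i ∧ dx_j.
Expand each term, using dx_k ∧ dx_i ∧ dx_j = sgn(permutation) dx_{(a)} ∧ dx_{(b)} ∧ dx_{(c)} with (a < b < c) sorted:
  d(-x*z) includes (∂/∂z)(-x*z) dz = (-x) dz, which multiplied by dx ∧ dy gives (-x) dx ∧ dy ∧ dz
  d(z*(x + 3)) includes (∂/∂z)(z*(x + 3)) dz = (x + 3) dz, which multiplied by dx ∧ dw gives (-x - 3) dx ∧ dz ∧ dw
  d(w*z - 2*x^2 + 2*y*z) includes (∂/∂x)(w*z - 2*x^2 + 2*y*z) dx = (-4*x) dx, which multiplied by dy ∧ dw gives (-4*x) dx ∧ dy ∧ dw
  d(w*z - 2*x^2 + 2*y*z) includes (∂/∂z)(w*z - 2*x^2 + 2*y*z) dz = (w + 2*y) dz, which multiplied by dy ∧ dw gives (-w - 2*y) dy ∧ dz ∧ dw
  d(z*(-2*x - z)) includes (∂/∂x)(z*(-2*x - z)) dx = (-2*z) dx, which multiplied by dz ∧ dw gives (-2*z) dx ∧ dz ∧ dw
Collecting like 3-forms: d(omega) = (-x) dx ∧ dy ∧ dz + (-x - 2*z - 3) dx ∧ dz ∧ dw + (-4*x) dx ∧ dy ∧ dw + (-w - 2*y) dy ∧ dz ∧ dw.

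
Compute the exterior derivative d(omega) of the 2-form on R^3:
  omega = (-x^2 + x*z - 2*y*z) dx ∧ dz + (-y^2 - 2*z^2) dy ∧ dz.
d(omega) = (2*z) dx ∧ dy ∧ dz

For a 2-form omega = sum_{i<j} g_{ij} dx_i ∧ dx_j, the exterior derivative is
  d(omega) = sum_{i<j} d(g_{ij}) ∧ dx_i ∧ dx_j = sum_{i<j, k} (∂g_{ij}/∂x_k) dx_k ∧ dx_i ∧ dx_j.
Expand each term, using dx_k ∧ dx_i ∧ dx_j = sgn(permutation) dx_{(a)} ∧ dx_{(b)} ∧ dx_{(c)} with (a < b < c) sorted:
  d(-x^2 + x*z - 2*y*z) includes (∂/∂y)(-x^2 + x*z - 2*y*z) dy = (-2*z) dy, which multiplied by dx ∧ dz gives (2*z) dx ∧ dy ∧ dz
Collecting like 3-forms: d(omega) = (2*z) dx ∧ dy ∧ dz.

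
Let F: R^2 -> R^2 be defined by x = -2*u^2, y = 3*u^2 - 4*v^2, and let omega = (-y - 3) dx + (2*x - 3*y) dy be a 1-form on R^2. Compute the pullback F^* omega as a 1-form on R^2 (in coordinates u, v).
F^* omega = (2*u*(-33*u^2 + 28*v^2 + 6)) du + (104*u^2*v - 96*v^3) dv

Using F^*(f dg) = (f ∘ F) d(g ∘ F), substitute each coordinate x_i by F_i(u, v) in f_i, and replace dx_i by d F_i = (∂F_i/∂u) du + (∂F_i/∂v) dv.
  For the x component: f_1(F) = -3*u^2 + 4*v^2 - 3; d F_1 = (-4*u) du + (0) dv
  For the y component: f_2(F) = -13*u^2 + 12*v^2; d F_2 = (6*u) du + (-8*v) dv
Combining and collecting du, dv coefficients:
  coeff of du: 2*u*(-33*u^2 + 28*v^2 + 6)
  coeff of dv: 104*u^2*v - 96*v^3
F^* omega = (2*u*(-33*u^2 + 28*v^2 + 6)) du + (104*u^2*v - 96*v^3) dv.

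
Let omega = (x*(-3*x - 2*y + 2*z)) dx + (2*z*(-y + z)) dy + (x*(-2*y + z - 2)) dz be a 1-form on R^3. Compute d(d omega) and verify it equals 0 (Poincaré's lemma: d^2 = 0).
d(d omega) = 0

Step 1: d omega = sum_{i<j} (∂f_j/∂x_i - ∂f_i/∂x_j) dx_i ∧ dx_j:
  coeff of dx ∧ dy: 2*x
  coeff of dx ∧ dz: -2*x - 2*y + z - 2
  coeff of dy ∧ dz: -2*x + 2*y - 4*z
Step 2: Apply d again to each 2-form coefficient. The only possible 3-form in R^3 is dx ∧ dy ∧ dz, with coefficient
  ∂(coeff of dy∧dz)/∂x - ∂(coeff of dx∧dz)/∂y + ∂(coeff of dx∧dy)/∂z
  = ∂/∂x (-2*x + 2*y - 4*z) - ∂/∂y (-2*x - 2*y + z - 2) + ∂/∂z (2*x).
Each of these terms simplifies to sums of mixed partials that cancel in pairs. The result is 0 (by equality of mixed partials for smooth functions — Schwarz / Clairaut).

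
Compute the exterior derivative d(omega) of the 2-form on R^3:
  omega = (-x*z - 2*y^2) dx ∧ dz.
d(omega) = (4*y) dx ∧ dy ∧ dz

For a 2-form omega = sum_{i<j} g_{ij} dx_i ∧ dx_j, the exterior derivative is
  d(omega) = sum_{i<j} d(g_{ij}) ∧ dx_i ∧ dx_j = sum_{i<j, k} (∂g_{ij}/∂x_k) dx_k ∧ dx_i ∧ dx_j.
Expand each term, using dx_k ∧ dx_i ∧ dx_j = sgn(permutation) dx_{(a)} ∧ dx_{(b)} ∧ dx_{(c)} with (a < b < c) sorted:
  d(-x*z - 2*y^2) includes (∂/∂y)(-x*z - 2*y^2) dy = (-4*y) dy, which multiplied by dx ∧ dz gives (4*y) dx ∧ dy ∧ dz
Collecting like 3-forms: d(omega) = (4*y) dx ∧ dy ∧ dz.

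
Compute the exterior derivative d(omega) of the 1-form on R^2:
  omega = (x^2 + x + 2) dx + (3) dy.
d(omega) = 0

For a 1-form omega = sum_i f_i dx_i, the exterior derivative is
  d(omega) = sum_{i < j} (∂f_j/∂x_i - ∂f_i/∂x_j) dx_i ∧ dx_j.

Assembling: d(omega) = 0.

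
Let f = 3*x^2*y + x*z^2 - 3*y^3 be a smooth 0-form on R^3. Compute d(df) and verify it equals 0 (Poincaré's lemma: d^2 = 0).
d(df) = 0

Step 1: df = sum_i (∂f/∂x_i) dx_i = (6*x*y + z^2) dx + (3*x^2 - 9*y^2) dy + (2*x*z) dz.
Step 2: Apply d again. Using the 1-form formula, the coefficient of dx ∧ dy in d(df) is ∂^2 f/∂x ∂y - ∂^2 f/∂y ∂x = (6*x) - (6*x) = 0 (equality of mixed partials for smooth f).
Similarly for dx ∧ dz and dy ∧ dz — all coefficients vanish. So d(df) = 0.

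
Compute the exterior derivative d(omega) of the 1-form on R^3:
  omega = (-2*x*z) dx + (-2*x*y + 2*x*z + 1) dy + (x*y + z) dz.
d(omega) = (-2*y + 2*z) dx ∧ dy + (2*x + y) dx ∧ dz + (-x) dy ∧ dz

For a 1-form omega = sum_i f_i dx_i, the exterior derivative is
  d(omega) = sum_{i < j} (∂f_j/∂x_i - ∂f_i/∂x_j) dx_i ∧ dx_j.
  coefficient of dx ∧ dy: ∂f_2/∂x - ∂f_1/∂y = ∂(-2*x*y + 2*x*z + 1)/∂x - ∂(-2*x*z)/∂y = -2*y + 2*z
  coefficient of dx ∧ dz: ∂f_3/∂x - ∂f_1/∂z = ∂(x*y + z)/∂x - ∂(-2*x*z)/∂z = 2*x + y
  coefficient of dy ∧ dz: ∂f_3/∂y - ∂f_2/∂z = ∂(x*y + z)/∂y - ∂(-2*x*y + 2*x*z + 1)/∂z = -x
Assembling: d(omega) = (-2*y + 2*z) dx ∧ dy + (2*x + y) dx ∧ dz + (-x) dy ∧ dz.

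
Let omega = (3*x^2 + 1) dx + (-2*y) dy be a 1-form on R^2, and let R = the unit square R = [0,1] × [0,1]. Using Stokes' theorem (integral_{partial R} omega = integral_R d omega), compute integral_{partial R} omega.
integral_(partial R) omega = 0

Stokes: integral_partial_R omega = integral_R d omega with d omega = (∂Q/∂x - ∂P/∂y) dx ∧ dy.
  ∂Q/∂x = 0
  ∂P/∂y = 0
  integrand = ∂Q/∂x - ∂P/∂y = 0.
Integrating over R: integral_0^1 integral_0^1 (0) dx dy = 0.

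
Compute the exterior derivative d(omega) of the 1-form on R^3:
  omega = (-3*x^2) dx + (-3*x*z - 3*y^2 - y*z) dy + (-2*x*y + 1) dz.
d(omega) = (-3*z) dx ∧ dy + (-2*y) dx ∧ dz + (x + y) dy ∧ dz

For a 1-form omega = sum_i f_i dx_i, the exterior derivative is
  d(omega) = sum_{i < j} (∂f_j/∂x_i - ∂f_i/∂x_j) dx_i ∧ dx_j.
  coefficient of dx ∧ dy: ∂f_2/∂x - ∂f_1/∂y = ∂(-3*x*z - 3*y^2 - y*z)/∂x - ∂(-3*x^2)/∂y = -3*z
  coefficient of dx ∧ dz: ∂f_3/∂x - ∂f_1/∂z = ∂(-2*x*y + 1)/∂x - ∂(-3*x^2)/∂z = -2*y
  coefficient of dy ∧ dz: ∂f_3/∂y - ∂f_2/∂z = ∂(-2*x*y + 1)/∂y - ∂(-3*x*z - 3*y^2 - y*z)/∂z = x + y
Assembling: d(omega) = (-3*z) dx ∧ dy + (-2*y) dx ∧ dz + (x + y) dy ∧ dz.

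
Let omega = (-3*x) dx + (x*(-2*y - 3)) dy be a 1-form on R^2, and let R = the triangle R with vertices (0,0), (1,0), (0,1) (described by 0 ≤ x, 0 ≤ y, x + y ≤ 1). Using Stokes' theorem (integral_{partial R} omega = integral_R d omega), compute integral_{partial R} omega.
integral_(partial R) omega = -11/6

Stokes: integral_partial_R omega = integral_R d omega with d omega = (∂Q/∂x - ∂P/∂y) dx ∧ dy.
  ∂Q/∂x = -2*y - 3
  ∂P/∂y = 0
  integrand = ∂Q/∂x - ∂P/∂y = -2*y - 3.
Integrating over R: integral_0^1 integral_0^{1-x} (-2*y - 3) dy dx = -11/6.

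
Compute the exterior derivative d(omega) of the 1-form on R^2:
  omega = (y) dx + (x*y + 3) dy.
d(omega) = (y - 1) dx ∧ dy

For a 1-form omega = sum_i f_i dx_i, the exterior derivative is
  d(omega) = sum_{i < j} (∂f_j/∂x_i - ∂f_i/∂x_j) dx_i ∧ dx_j.
  coefficient of dx ∧ dy: ∂f_2/∂x - ∂f_1/∂y = ∂(x*y + 3)/∂x - ∂(y)/∂y = y - 1
Assembling: d(omega) = (y - 1) dx ∧ dy.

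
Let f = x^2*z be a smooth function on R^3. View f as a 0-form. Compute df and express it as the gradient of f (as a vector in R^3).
df = (2*x*z) dx + (0) dy + (x^2) dz; grad f = (2*x*z, 0, x^2)

For a 0-form f, d f = (∂f/∂x) dx + (∂f/∂y) dy + (∂f/∂z) dz. The components of the vector representation are exactly the entries of grad f in Cartesian coordinates:
  ∂f/∂x = 2*x*z
  ∂f/∂y = 0
  ∂f/∂z = x^2.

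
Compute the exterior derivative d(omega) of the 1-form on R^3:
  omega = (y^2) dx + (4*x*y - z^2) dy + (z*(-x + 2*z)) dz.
d(omega) = (2*y) dx ∧ dy + (-z) dx ∧ dz + (2*z) dy ∧ dz

For a 1-form omega = sum_i f_i dx_i, the exterior derivative is
  d(omega) = sum_{i < j} (∂f_j/∂x_i - ∂f_i/∂x_j) dx_i ∧ dx_j.
  coefficient of dx ∧ dy: ∂f_2/∂x - ∂f_1/∂y = ∂(4*x*y - z^2)/∂x - ∂(y^2)/∂y = 2*y
  coefficient of dx ∧ dz: ∂f_3/∂x - ∂f_1/∂z = ∂(z*(-x + 2*z))/∂x - ∂(y^2)/∂z = -z
  coefficient of dy ∧ dz: ∂f_3/∂y - ∂f_2/∂z = ∂(z*(-x + 2*z))/∂y - ∂(4*x*y - z^2)/∂z = 2*z
Assembling: d(omega) = (2*y) dx ∧ dy + (-z) dx ∧ dz + (2*z) dy ∧ dz.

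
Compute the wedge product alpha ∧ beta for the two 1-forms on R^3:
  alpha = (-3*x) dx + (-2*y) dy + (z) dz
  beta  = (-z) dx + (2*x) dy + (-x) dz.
alpha ∧ beta = (-6*x^2 - 2*y*z) dx ∧ dy + (3*x^2 + z^2) dx ∧ dz + (2*x*(y - z)) dy ∧ dz

Distribute the wedge, using dx_i ∧ dx_j = -dx_j ∧ dx_i and dx_i ∧ dx_i = 0. For each pair (i, j) with i < j, the coefficient of dx_i ∧ dx_j in alpha ∧ beta is (alpha_i * beta_j - alpha_j * beta_i). Collecting: alpha ∧ beta = (-6*x^2 - 2*y*z) dx ∧ dy + (3*x^2 + z^2) dx ∧ dz + (2*x*(y - z)) dy ∧ dz.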